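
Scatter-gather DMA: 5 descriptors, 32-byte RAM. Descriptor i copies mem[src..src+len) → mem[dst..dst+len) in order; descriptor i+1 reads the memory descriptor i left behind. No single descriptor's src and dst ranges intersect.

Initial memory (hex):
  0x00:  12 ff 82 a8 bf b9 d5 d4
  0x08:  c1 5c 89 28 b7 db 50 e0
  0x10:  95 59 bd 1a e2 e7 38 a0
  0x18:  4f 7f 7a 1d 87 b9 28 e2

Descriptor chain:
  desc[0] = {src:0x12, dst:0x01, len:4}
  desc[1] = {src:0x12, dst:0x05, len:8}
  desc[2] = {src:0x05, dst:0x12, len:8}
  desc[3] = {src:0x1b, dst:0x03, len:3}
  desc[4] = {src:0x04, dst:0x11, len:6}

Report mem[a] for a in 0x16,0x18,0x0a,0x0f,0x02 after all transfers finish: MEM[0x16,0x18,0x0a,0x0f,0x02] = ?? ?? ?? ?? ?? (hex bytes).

D0: mem[0x01..0x04] <- [bd 1a e2 e7]
D1: mem[0x05..0x0c] <- [bd 1a e2 e7 38 a0 4f 7f]
D2: mem[0x12..0x19] <- [bd 1a e2 e7 38 a0 4f 7f]
D3: mem[0x03..0x05] <- [1d 87 b9]
D4: mem[0x11..0x16] <- [87 b9 1a e2 e7 38]
query mem[0x16]=0x38, mem[0x18]=0x4f, mem[0x0a]=0xa0, mem[0x0f]=0xe0, mem[0x02]=0x1a

MEM[0x16,0x18,0x0a,0x0f,0x02] = 38 4f a0 e0 1a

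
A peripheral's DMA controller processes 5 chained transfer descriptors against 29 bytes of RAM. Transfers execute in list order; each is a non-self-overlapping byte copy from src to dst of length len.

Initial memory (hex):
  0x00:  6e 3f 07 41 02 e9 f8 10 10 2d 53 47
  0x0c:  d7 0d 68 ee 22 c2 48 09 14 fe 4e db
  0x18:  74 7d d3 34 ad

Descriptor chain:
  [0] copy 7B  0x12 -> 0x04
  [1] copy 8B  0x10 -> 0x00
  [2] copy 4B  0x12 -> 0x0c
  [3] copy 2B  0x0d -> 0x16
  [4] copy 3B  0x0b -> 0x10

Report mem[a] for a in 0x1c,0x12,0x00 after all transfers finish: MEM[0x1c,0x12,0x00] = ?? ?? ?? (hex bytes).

  after D0: wrote 7B at 0x04 = 480914fe4edb74
  after D1: wrote 8B at 0x00 = 22c2480914fe4edb
  after D2: wrote 4B at 0x0c = 480914fe
  after D3: wrote 2B at 0x16 = 0914
  after D4: wrote 3B at 0x10 = 474809
query mem[0x1c]=0xad, mem[0x12]=0x09, mem[0x00]=0x22

MEM[0x1c,0x12,0x00] = ad 09 22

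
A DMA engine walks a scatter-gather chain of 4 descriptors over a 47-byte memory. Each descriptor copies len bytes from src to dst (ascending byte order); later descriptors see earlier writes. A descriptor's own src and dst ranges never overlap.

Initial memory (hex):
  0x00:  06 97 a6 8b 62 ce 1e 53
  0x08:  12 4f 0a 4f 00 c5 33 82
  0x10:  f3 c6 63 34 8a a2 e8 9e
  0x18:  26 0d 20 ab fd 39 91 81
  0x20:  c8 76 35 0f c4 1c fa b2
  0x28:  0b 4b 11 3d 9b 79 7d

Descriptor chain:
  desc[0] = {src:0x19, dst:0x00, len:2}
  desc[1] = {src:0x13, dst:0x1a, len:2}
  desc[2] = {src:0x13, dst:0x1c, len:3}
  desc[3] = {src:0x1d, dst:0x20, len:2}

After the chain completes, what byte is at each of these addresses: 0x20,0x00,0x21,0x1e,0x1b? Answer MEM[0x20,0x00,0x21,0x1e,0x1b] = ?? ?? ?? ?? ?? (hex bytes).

MEM[0x20,0x00,0x21,0x1e,0x1b] = 8a 0d a2 a2 8a

  after D0: wrote 2B at 0x00 = 0d20
  after D1: wrote 2B at 0x1a = 348a
  after D2: wrote 3B at 0x1c = 348aa2
  after D3: wrote 2B at 0x20 = 8aa2
query mem[0x20]=0x8a, mem[0x00]=0x0d, mem[0x21]=0xa2, mem[0x1e]=0xa2, mem[0x1b]=0x8a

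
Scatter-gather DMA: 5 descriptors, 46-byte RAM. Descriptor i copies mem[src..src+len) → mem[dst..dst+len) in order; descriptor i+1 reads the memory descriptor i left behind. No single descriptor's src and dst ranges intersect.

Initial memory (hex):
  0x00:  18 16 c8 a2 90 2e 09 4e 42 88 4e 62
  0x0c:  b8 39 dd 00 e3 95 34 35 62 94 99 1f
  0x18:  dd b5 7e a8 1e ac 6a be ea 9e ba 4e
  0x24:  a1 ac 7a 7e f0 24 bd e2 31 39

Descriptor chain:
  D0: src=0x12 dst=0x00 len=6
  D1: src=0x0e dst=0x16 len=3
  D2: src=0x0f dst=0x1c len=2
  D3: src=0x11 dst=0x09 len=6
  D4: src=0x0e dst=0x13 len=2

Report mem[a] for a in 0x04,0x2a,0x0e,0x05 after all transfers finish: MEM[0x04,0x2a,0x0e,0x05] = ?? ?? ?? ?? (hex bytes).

MEM[0x04,0x2a,0x0e,0x05] = 99 bd dd 1f

D0: mem[0x00..0x05] <- [34 35 62 94 99 1f]
D1: mem[0x16..0x18] <- [dd 00 e3]
D2: mem[0x1c..0x1d] <- [00 e3]
D3: mem[0x09..0x0e] <- [95 34 35 62 94 dd]
D4: mem[0x13..0x14] <- [dd 00]
query mem[0x04]=0x99, mem[0x2a]=0xbd, mem[0x0e]=0xdd, mem[0x05]=0x1f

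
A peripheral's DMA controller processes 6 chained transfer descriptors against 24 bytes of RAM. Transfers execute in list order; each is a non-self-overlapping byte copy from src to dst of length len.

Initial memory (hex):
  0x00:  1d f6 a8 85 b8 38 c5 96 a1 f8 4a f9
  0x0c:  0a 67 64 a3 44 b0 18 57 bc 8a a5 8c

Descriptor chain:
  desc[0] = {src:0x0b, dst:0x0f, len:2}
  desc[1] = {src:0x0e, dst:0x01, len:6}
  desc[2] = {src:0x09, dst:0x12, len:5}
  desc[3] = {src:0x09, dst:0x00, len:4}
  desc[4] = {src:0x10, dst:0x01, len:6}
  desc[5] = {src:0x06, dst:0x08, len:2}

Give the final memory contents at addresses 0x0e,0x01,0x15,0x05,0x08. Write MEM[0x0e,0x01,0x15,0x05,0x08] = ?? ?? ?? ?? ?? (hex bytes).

[0] 0x0b->0x0f len=2 : f9 0a
[1] 0x0e->0x01 len=6 : 64 f9 0a b0 18 57
[2] 0x09->0x12 len=5 : f8 4a f9 0a 67
[3] 0x09->0x00 len=4 : f8 4a f9 0a
[4] 0x10->0x01 len=6 : 0a b0 f8 4a f9 0a
[5] 0x06->0x08 len=2 : 0a 96
query mem[0x0e]=0x64, mem[0x01]=0x0a, mem[0x15]=0x0a, mem[0x05]=0xf9, mem[0x08]=0x0a

MEM[0x0e,0x01,0x15,0x05,0x08] = 64 0a 0a f9 0a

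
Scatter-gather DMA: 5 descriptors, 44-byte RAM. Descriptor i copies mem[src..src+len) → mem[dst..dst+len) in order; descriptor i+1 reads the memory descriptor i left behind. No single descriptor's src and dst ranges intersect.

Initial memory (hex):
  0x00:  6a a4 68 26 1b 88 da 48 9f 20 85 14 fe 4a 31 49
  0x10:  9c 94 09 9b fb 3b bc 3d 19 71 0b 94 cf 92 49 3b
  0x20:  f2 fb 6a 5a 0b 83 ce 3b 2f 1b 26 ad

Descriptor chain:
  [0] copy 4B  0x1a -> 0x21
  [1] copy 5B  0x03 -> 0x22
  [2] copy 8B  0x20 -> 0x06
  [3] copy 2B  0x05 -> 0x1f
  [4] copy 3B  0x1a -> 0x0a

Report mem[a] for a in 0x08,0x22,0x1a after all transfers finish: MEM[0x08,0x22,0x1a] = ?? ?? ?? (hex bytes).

D0: mem[0x21..0x24] <- [0b 94 cf 92]
D1: mem[0x22..0x26] <- [26 1b 88 da 48]
D2: mem[0x06..0x0d] <- [f2 0b 26 1b 88 da 48 3b]
D3: mem[0x1f..0x20] <- [88 f2]
D4: mem[0x0a..0x0c] <- [0b 94 cf]
query mem[0x08]=0x26, mem[0x22]=0x26, mem[0x1a]=0x0b

MEM[0x08,0x22,0x1a] = 26 26 0b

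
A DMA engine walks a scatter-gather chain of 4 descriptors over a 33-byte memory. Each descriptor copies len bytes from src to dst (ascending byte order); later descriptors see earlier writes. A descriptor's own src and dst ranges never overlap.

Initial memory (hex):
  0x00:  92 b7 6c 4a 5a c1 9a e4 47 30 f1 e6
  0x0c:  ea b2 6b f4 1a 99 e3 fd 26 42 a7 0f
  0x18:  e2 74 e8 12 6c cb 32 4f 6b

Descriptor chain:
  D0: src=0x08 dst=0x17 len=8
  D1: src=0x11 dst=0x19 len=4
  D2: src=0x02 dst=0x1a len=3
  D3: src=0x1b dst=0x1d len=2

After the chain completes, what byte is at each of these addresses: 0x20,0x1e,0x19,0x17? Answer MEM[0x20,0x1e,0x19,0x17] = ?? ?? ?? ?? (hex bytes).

MEM[0x20,0x1e,0x19,0x17] = 6b 5a 99 47

[0] 0x08->0x17 len=8 : 47 30 f1 e6 ea b2 6b f4
[1] 0x11->0x19 len=4 : 99 e3 fd 26
[2] 0x02->0x1a len=3 : 6c 4a 5a
[3] 0x1b->0x1d len=2 : 4a 5a
query mem[0x20]=0x6b, mem[0x1e]=0x5a, mem[0x19]=0x99, mem[0x17]=0x47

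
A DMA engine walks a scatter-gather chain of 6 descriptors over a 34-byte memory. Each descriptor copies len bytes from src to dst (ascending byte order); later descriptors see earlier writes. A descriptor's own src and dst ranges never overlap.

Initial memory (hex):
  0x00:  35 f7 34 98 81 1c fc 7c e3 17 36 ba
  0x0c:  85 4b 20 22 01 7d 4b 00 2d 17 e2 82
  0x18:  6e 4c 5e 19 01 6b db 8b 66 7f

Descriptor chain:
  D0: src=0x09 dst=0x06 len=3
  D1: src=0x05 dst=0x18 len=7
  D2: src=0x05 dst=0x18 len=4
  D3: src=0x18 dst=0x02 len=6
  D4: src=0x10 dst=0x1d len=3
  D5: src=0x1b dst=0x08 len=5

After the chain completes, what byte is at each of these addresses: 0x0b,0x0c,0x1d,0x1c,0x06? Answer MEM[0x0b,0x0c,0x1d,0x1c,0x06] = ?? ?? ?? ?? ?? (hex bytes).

#0 dst[0x06+3] := {0x17,0x36,0xba}
#1 dst[0x18+7] := {0x1c,0x17,0x36,0xba,0x17,0x36,0xba}
#2 dst[0x18+4] := {0x1c,0x17,0x36,0xba}
#3 dst[0x02+6] := {0x1c,0x17,0x36,0xba,0x17,0x36}
#4 dst[0x1d+3] := {0x01,0x7d,0x4b}
#5 dst[0x08+5] := {0xba,0x17,0x01,0x7d,0x4b}
query mem[0x0b]=0x7d, mem[0x0c]=0x4b, mem[0x1d]=0x01, mem[0x1c]=0x17, mem[0x06]=0x17

MEM[0x0b,0x0c,0x1d,0x1c,0x06] = 7d 4b 01 17 17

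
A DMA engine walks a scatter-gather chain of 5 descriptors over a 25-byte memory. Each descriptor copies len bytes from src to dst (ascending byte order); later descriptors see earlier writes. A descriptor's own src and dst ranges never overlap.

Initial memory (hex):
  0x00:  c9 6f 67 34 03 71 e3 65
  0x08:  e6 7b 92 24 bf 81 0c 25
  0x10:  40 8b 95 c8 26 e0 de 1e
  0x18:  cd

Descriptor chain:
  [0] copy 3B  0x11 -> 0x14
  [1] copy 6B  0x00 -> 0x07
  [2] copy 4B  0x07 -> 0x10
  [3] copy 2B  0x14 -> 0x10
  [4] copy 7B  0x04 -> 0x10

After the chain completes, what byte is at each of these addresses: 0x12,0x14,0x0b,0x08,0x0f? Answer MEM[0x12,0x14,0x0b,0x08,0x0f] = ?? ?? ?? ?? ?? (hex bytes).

MEM[0x12,0x14,0x0b,0x08,0x0f] = e3 6f 03 6f 25

[0] 0x11->0x14 len=3 : 8b 95 c8
[1] 0x00->0x07 len=6 : c9 6f 67 34 03 71
[2] 0x07->0x10 len=4 : c9 6f 67 34
[3] 0x14->0x10 len=2 : 8b 95
[4] 0x04->0x10 len=7 : 03 71 e3 c9 6f 67 34
query mem[0x12]=0xe3, mem[0x14]=0x6f, mem[0x0b]=0x03, mem[0x08]=0x6f, mem[0x0f]=0x25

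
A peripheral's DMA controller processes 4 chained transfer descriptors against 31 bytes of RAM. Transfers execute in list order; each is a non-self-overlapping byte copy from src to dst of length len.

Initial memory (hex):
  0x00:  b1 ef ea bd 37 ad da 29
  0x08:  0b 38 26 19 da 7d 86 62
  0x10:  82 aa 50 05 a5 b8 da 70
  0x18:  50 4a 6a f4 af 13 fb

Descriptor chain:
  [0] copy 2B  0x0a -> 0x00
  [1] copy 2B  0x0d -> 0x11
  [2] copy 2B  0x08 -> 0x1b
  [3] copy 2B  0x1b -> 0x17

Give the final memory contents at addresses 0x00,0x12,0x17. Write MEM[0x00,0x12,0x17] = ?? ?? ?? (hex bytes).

MEM[0x00,0x12,0x17] = 26 86 0b

D0: mem[0x00..0x01] <- [26 19]
D1: mem[0x11..0x12] <- [7d 86]
D2: mem[0x1b..0x1c] <- [0b 38]
D3: mem[0x17..0x18] <- [0b 38]
query mem[0x00]=0x26, mem[0x12]=0x86, mem[0x17]=0x0b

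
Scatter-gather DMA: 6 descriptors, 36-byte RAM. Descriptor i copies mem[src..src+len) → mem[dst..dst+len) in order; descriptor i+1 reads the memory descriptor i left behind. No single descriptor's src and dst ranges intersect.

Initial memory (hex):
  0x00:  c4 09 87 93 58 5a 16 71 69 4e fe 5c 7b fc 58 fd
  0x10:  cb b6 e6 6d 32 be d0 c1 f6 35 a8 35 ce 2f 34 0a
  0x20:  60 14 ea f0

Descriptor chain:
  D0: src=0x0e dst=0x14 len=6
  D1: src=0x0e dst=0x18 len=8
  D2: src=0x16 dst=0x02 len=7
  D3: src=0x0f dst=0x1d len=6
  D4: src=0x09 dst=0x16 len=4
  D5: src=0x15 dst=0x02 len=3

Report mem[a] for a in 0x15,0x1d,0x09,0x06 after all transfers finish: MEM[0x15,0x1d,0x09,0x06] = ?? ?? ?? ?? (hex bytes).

[0] 0x0e->0x14 len=6 : 58 fd cb b6 e6 6d
[1] 0x0e->0x18 len=8 : 58 fd cb b6 e6 6d 58 fd
[2] 0x16->0x02 len=7 : cb b6 58 fd cb b6 e6
[3] 0x0f->0x1d len=6 : fd cb b6 e6 6d 58
[4] 0x09->0x16 len=4 : 4e fe 5c 7b
[5] 0x15->0x02 len=3 : fd 4e fe
query mem[0x15]=0xfd, mem[0x1d]=0xfd, mem[0x09]=0x4e, mem[0x06]=0xcb

MEM[0x15,0x1d,0x09,0x06] = fd fd 4e cb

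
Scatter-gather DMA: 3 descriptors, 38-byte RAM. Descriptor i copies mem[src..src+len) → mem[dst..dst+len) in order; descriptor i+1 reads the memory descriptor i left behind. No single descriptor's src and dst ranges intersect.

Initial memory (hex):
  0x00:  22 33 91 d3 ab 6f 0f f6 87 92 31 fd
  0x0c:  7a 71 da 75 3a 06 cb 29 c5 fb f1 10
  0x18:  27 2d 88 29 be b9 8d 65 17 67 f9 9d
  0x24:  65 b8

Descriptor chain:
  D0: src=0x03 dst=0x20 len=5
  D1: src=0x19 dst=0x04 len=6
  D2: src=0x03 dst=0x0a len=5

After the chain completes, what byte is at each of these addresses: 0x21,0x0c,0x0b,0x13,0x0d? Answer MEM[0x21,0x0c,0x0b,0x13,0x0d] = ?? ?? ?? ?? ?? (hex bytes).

D0: mem[0x20..0x24] <- [d3 ab 6f 0f f6]
D1: mem[0x04..0x09] <- [2d 88 29 be b9 8d]
D2: mem[0x0a..0x0e] <- [d3 2d 88 29 be]
query mem[0x21]=0xab, mem[0x0c]=0x88, mem[0x0b]=0x2d, mem[0x13]=0x29, mem[0x0d]=0x29

MEM[0x21,0x0c,0x0b,0x13,0x0d] = ab 88 2d 29 29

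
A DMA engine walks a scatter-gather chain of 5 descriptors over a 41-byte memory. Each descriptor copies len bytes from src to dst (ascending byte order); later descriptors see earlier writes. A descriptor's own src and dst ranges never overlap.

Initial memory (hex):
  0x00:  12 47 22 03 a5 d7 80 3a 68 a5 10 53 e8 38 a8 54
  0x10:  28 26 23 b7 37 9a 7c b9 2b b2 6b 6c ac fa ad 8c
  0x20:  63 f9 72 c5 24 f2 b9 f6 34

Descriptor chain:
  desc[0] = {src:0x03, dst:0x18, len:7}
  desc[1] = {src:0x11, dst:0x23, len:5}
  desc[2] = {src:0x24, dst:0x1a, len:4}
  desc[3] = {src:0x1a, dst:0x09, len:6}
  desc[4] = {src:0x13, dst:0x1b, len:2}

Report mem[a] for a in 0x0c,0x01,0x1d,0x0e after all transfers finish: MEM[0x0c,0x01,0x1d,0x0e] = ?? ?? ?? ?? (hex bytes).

MEM[0x0c,0x01,0x1d,0x0e] = 9a 47 9a 8c

[0] 0x03->0x18 len=7 : 03 a5 d7 80 3a 68 a5
[1] 0x11->0x23 len=5 : 26 23 b7 37 9a
[2] 0x24->0x1a len=4 : 23 b7 37 9a
[3] 0x1a->0x09 len=6 : 23 b7 37 9a a5 8c
[4] 0x13->0x1b len=2 : b7 37
query mem[0x0c]=0x9a, mem[0x01]=0x47, mem[0x1d]=0x9a, mem[0x0e]=0x8c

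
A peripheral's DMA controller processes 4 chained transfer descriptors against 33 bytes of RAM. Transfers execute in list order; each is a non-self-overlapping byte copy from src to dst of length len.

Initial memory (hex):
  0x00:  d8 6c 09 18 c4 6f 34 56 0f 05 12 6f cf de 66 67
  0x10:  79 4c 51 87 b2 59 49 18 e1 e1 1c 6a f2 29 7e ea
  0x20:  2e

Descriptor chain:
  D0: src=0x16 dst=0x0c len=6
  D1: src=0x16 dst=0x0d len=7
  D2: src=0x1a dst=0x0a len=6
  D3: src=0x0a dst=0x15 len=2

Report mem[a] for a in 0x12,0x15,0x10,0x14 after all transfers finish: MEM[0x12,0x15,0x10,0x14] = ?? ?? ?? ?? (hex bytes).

  after D0: wrote 6B at 0x0c = 4918e1e11c6a
  after D1: wrote 7B at 0x0d = 4918e1e11c6af2
  after D2: wrote 6B at 0x0a = 1c6af2297eea
  after D3: wrote 2B at 0x15 = 1c6a
query mem[0x12]=0x6a, mem[0x15]=0x1c, mem[0x10]=0xe1, mem[0x14]=0xb2

MEM[0x12,0x15,0x10,0x14] = 6a 1c e1 b2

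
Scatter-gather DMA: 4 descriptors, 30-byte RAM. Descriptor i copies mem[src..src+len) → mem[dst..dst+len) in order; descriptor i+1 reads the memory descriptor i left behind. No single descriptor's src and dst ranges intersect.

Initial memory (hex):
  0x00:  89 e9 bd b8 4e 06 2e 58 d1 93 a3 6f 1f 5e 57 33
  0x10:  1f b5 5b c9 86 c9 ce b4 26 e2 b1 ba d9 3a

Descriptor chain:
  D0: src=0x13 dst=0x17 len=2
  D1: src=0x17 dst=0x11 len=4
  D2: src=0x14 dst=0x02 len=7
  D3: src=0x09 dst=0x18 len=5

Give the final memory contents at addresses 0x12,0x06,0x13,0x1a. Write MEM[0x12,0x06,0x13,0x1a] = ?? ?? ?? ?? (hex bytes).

  after D0: wrote 2B at 0x17 = c986
  after D1: wrote 4B at 0x11 = c986e2b1
  after D2: wrote 7B at 0x02 = b1c9cec986e2b1
  after D3: wrote 5B at 0x18 = 93a36f1f5e
query mem[0x12]=0x86, mem[0x06]=0x86, mem[0x13]=0xe2, mem[0x1a]=0x6f

MEM[0x12,0x06,0x13,0x1a] = 86 86 e2 6f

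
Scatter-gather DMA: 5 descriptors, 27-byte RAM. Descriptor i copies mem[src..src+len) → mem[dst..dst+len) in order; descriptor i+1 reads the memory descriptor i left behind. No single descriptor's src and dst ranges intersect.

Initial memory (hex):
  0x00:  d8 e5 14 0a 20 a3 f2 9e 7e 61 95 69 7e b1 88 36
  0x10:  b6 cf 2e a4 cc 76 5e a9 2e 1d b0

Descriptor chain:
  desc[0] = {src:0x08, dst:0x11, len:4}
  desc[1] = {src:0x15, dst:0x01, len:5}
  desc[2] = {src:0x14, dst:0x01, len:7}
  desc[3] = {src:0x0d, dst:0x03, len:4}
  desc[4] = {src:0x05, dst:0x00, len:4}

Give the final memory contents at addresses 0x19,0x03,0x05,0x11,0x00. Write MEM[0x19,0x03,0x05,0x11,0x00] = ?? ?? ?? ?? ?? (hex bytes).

#0 dst[0x11+4] := {0x7e,0x61,0x95,0x69}
#1 dst[0x01+5] := {0x76,0x5e,0xa9,0x2e,0x1d}
#2 dst[0x01+7] := {0x69,0x76,0x5e,0xa9,0x2e,0x1d,0xb0}
#3 dst[0x03+4] := {0xb1,0x88,0x36,0xb6}
#4 dst[0x00+4] := {0x36,0xb6,0xb0,0x7e}
query mem[0x19]=0x1d, mem[0x03]=0x7e, mem[0x05]=0x36, mem[0x11]=0x7e, mem[0x00]=0x36

MEM[0x19,0x03,0x05,0x11,0x00] = 1d 7e 36 7e 36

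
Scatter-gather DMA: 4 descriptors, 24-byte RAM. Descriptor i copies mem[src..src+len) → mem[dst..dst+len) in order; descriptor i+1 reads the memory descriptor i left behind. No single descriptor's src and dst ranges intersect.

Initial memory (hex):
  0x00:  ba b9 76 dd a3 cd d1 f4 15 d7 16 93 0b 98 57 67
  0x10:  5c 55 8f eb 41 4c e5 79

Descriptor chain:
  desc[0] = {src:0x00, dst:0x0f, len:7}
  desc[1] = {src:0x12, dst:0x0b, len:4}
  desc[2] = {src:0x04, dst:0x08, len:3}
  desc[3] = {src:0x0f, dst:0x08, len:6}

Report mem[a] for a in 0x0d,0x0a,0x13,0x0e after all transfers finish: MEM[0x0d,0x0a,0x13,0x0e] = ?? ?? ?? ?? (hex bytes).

MEM[0x0d,0x0a,0x13,0x0e] = cd 76 a3 d1

  after D0: wrote 7B at 0x0f = bab976dda3cdd1
  after D1: wrote 4B at 0x0b = dda3cdd1
  after D2: wrote 3B at 0x08 = a3cdd1
  after D3: wrote 6B at 0x08 = bab976dda3cd
query mem[0x0d]=0xcd, mem[0x0a]=0x76, mem[0x13]=0xa3, mem[0x0e]=0xd1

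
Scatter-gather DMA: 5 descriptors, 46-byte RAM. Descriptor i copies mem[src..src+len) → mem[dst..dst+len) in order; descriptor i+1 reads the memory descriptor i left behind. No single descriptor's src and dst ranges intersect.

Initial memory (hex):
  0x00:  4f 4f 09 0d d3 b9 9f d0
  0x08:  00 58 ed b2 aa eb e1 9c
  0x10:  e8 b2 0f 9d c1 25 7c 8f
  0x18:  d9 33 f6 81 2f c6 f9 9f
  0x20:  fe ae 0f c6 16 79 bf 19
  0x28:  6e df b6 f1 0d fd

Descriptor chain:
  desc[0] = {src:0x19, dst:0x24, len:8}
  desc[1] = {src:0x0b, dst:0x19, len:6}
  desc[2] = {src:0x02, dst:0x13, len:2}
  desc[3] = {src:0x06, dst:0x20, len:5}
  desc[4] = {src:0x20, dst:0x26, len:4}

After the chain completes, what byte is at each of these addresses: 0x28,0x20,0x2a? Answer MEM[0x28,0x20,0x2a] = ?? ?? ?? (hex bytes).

  after D0: wrote 8B at 0x24 = 33f6812fc6f99ffe
  after D1: wrote 6B at 0x19 = b2aaebe19ce8
  after D2: wrote 2B at 0x13 = 090d
  after D3: wrote 5B at 0x20 = 9fd00058ed
  after D4: wrote 4B at 0x26 = 9fd00058
query mem[0x28]=0x00, mem[0x20]=0x9f, mem[0x2a]=0x9f

MEM[0x28,0x20,0x2a] = 00 9f 9f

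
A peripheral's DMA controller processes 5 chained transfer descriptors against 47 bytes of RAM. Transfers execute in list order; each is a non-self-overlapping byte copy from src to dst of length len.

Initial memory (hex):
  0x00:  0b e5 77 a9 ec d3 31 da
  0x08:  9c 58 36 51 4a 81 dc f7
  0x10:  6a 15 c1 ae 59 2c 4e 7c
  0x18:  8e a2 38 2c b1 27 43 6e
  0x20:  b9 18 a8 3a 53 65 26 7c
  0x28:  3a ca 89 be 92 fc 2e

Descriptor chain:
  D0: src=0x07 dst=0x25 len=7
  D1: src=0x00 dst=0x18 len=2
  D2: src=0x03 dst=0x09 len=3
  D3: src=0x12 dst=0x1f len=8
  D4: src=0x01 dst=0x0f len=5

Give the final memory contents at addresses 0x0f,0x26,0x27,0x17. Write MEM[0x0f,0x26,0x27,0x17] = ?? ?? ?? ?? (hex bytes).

#0 dst[0x25+7] := {0xda,0x9c,0x58,0x36,0x51,0x4a,0x81}
#1 dst[0x18+2] := {0x0b,0xe5}
#2 dst[0x09+3] := {0xa9,0xec,0xd3}
#3 dst[0x1f+8] := {0xc1,0xae,0x59,0x2c,0x4e,0x7c,0x0b,0xe5}
#4 dst[0x0f+5] := {0xe5,0x77,0xa9,0xec,0xd3}
query mem[0x0f]=0xe5, mem[0x26]=0xe5, mem[0x27]=0x58, mem[0x17]=0x7c

MEM[0x0f,0x26,0x27,0x17] = e5 e5 58 7c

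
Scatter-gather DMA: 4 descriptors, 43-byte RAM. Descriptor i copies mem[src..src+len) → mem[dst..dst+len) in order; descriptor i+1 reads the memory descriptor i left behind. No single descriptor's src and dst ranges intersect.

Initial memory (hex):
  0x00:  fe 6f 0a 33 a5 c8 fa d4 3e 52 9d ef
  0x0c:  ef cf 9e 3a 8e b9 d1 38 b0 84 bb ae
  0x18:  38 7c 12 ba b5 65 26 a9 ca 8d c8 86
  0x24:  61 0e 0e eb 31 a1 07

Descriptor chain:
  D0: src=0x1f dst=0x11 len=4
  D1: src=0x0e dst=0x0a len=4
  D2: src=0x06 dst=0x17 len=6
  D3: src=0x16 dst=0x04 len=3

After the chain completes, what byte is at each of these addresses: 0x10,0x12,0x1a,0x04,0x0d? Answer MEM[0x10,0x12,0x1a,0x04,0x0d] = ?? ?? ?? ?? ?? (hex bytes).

  after D0: wrote 4B at 0x11 = a9ca8dc8
  after D1: wrote 4B at 0x0a = 9e3a8ea9
  after D2: wrote 6B at 0x17 = fad43e529e3a
  after D3: wrote 3B at 0x04 = bbfad4
query mem[0x10]=0x8e, mem[0x12]=0xca, mem[0x1a]=0x52, mem[0x04]=0xbb, mem[0x0d]=0xa9

MEM[0x10,0x12,0x1a,0x04,0x0d] = 8e ca 52 bb a9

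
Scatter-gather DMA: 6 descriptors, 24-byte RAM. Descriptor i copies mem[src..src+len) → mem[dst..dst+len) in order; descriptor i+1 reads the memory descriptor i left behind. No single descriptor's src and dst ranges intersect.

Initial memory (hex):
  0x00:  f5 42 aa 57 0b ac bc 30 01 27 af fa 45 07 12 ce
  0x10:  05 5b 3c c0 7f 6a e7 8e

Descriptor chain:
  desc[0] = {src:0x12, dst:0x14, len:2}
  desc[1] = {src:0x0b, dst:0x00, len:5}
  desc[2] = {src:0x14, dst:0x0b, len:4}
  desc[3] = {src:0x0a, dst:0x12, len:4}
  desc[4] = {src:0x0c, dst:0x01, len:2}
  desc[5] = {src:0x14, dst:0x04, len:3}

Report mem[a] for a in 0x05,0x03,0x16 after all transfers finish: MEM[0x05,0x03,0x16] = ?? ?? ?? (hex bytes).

MEM[0x05,0x03,0x16] = e7 12 e7

D0: mem[0x14..0x15] <- [3c c0]
D1: mem[0x00..0x04] <- [fa 45 07 12 ce]
D2: mem[0x0b..0x0e] <- [3c c0 e7 8e]
D3: mem[0x12..0x15] <- [af 3c c0 e7]
D4: mem[0x01..0x02] <- [c0 e7]
D5: mem[0x04..0x06] <- [c0 e7 e7]
query mem[0x05]=0xe7, mem[0x03]=0x12, mem[0x16]=0xe7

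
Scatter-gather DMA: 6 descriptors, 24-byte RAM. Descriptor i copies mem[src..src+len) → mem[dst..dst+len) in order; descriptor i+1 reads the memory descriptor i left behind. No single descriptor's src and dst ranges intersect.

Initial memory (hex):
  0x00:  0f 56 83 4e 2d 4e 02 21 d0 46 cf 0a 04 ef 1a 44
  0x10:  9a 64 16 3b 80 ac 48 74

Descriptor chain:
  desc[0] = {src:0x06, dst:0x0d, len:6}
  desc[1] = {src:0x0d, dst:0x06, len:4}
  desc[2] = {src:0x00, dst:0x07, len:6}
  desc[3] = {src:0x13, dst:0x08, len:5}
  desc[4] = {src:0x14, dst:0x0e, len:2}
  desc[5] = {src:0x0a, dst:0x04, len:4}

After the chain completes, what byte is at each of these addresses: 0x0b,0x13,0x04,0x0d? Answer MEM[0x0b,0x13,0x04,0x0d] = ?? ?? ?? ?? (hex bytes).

  after D0: wrote 6B at 0x0d = 0221d046cf0a
  after D1: wrote 4B at 0x06 = 0221d046
  after D2: wrote 6B at 0x07 = 0f56834e2d4e
  after D3: wrote 5B at 0x08 = 3b80ac4874
  after D4: wrote 2B at 0x0e = 80ac
  after D5: wrote 4B at 0x04 = ac487402
query mem[0x0b]=0x48, mem[0x13]=0x3b, mem[0x04]=0xac, mem[0x0d]=0x02

MEM[0x0b,0x13,0x04,0x0d] = 48 3b ac 02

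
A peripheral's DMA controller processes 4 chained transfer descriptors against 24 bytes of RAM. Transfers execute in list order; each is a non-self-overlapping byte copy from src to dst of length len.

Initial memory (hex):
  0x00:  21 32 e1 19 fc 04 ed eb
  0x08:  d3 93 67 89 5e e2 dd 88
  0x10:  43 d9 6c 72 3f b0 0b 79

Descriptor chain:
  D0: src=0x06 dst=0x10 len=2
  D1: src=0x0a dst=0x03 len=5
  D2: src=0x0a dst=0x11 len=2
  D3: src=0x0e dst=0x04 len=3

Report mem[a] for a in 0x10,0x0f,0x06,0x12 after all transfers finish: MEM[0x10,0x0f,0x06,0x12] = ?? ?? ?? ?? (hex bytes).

[0] 0x06->0x10 len=2 : ed eb
[1] 0x0a->0x03 len=5 : 67 89 5e e2 dd
[2] 0x0a->0x11 len=2 : 67 89
[3] 0x0e->0x04 len=3 : dd 88 ed
query mem[0x10]=0xed, mem[0x0f]=0x88, mem[0x06]=0xed, mem[0x12]=0x89

MEM[0x10,0x0f,0x06,0x12] = ed 88 ed 89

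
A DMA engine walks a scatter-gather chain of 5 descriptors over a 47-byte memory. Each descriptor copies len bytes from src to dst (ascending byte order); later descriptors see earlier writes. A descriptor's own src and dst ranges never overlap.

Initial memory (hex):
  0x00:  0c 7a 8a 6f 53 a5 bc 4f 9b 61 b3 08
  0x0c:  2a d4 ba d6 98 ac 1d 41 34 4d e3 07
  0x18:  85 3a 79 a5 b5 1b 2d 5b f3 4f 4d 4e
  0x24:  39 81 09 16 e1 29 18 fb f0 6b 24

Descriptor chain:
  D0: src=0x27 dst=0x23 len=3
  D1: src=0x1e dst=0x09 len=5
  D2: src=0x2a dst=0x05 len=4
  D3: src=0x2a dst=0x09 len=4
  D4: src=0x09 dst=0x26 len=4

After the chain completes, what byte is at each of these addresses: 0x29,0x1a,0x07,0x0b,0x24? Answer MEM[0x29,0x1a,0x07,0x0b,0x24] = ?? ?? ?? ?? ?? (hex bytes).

MEM[0x29,0x1a,0x07,0x0b,0x24] = 6b 79 f0 f0 e1

#0 dst[0x23+3] := {0x16,0xe1,0x29}
#1 dst[0x09+5] := {0x2d,0x5b,0xf3,0x4f,0x4d}
#2 dst[0x05+4] := {0x18,0xfb,0xf0,0x6b}
#3 dst[0x09+4] := {0x18,0xfb,0xf0,0x6b}
#4 dst[0x26+4] := {0x18,0xfb,0xf0,0x6b}
query mem[0x29]=0x6b, mem[0x1a]=0x79, mem[0x07]=0xf0, mem[0x0b]=0xf0, mem[0x24]=0xe1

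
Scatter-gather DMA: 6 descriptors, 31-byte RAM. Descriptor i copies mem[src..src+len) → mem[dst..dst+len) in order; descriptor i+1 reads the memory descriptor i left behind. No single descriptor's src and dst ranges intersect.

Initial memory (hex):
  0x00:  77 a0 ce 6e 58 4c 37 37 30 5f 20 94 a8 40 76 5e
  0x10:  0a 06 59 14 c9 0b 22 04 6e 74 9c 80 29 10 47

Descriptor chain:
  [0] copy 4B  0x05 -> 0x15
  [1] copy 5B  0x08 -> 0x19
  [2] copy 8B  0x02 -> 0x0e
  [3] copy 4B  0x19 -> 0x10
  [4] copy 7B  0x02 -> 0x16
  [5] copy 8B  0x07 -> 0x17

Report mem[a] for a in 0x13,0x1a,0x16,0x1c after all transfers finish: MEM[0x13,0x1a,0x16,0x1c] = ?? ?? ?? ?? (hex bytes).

MEM[0x13,0x1a,0x16,0x1c] = 94 20 ce a8

#0 dst[0x15+4] := {0x4c,0x37,0x37,0x30}
#1 dst[0x19+5] := {0x30,0x5f,0x20,0x94,0xa8}
#2 dst[0x0e+8] := {0xce,0x6e,0x58,0x4c,0x37,0x37,0x30,0x5f}
#3 dst[0x10+4] := {0x30,0x5f,0x20,0x94}
#4 dst[0x16+7] := {0xce,0x6e,0x58,0x4c,0x37,0x37,0x30}
#5 dst[0x17+8] := {0x37,0x30,0x5f,0x20,0x94,0xa8,0x40,0xce}
query mem[0x13]=0x94, mem[0x1a]=0x20, mem[0x16]=0xce, mem[0x1c]=0xa8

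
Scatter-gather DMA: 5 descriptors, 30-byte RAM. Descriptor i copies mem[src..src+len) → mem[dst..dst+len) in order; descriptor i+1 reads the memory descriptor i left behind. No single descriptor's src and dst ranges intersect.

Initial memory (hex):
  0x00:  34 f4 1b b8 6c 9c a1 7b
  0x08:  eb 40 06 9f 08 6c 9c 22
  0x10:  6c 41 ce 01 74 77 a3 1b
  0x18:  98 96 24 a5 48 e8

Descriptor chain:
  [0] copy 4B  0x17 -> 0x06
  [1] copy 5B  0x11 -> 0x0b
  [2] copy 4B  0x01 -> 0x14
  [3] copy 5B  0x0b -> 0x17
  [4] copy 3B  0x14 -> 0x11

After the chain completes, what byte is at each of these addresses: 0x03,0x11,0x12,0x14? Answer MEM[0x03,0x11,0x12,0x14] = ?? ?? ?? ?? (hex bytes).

MEM[0x03,0x11,0x12,0x14] = b8 f4 1b f4

#0 dst[0x06+4] := {0x1b,0x98,0x96,0x24}
#1 dst[0x0b+5] := {0x41,0xce,0x01,0x74,0x77}
#2 dst[0x14+4] := {0xf4,0x1b,0xb8,0x6c}
#3 dst[0x17+5] := {0x41,0xce,0x01,0x74,0x77}
#4 dst[0x11+3] := {0xf4,0x1b,0xb8}
query mem[0x03]=0xb8, mem[0x11]=0xf4, mem[0x12]=0x1b, mem[0x14]=0xf4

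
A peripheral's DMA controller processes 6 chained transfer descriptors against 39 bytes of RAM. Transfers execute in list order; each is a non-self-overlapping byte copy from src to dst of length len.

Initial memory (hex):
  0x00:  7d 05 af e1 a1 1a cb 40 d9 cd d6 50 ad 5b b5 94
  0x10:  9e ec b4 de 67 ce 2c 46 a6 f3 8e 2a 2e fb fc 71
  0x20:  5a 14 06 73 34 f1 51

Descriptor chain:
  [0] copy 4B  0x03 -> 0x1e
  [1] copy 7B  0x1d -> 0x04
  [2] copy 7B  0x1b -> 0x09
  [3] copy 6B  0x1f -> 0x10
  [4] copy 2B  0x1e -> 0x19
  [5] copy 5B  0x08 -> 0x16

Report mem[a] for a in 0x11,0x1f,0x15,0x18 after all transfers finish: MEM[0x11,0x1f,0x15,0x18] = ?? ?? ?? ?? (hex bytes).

MEM[0x11,0x1f,0x15,0x18] = 1a a1 34 2e

D0: mem[0x1e..0x21] <- [e1 a1 1a cb]
D1: mem[0x04..0x0a] <- [fb e1 a1 1a cb 06 73]
D2: mem[0x09..0x0f] <- [2a 2e fb e1 a1 1a cb]
D3: mem[0x10..0x15] <- [a1 1a cb 06 73 34]
D4: mem[0x19..0x1a] <- [e1 a1]
D5: mem[0x16..0x1a] <- [cb 2a 2e fb e1]
query mem[0x11]=0x1a, mem[0x1f]=0xa1, mem[0x15]=0x34, mem[0x18]=0x2e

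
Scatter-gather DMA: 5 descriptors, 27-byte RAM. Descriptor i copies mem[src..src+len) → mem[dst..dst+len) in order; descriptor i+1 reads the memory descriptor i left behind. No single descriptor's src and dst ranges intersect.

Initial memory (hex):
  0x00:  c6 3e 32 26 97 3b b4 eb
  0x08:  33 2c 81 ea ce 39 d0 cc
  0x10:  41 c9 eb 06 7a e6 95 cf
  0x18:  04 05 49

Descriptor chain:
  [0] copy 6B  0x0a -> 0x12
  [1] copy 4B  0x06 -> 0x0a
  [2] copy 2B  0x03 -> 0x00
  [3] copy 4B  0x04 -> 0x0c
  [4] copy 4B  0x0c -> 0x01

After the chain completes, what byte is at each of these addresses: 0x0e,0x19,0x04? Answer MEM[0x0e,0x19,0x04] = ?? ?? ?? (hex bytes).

MEM[0x0e,0x19,0x04] = b4 05 eb

D0: mem[0x12..0x17] <- [81 ea ce 39 d0 cc]
D1: mem[0x0a..0x0d] <- [b4 eb 33 2c]
D2: mem[0x00..0x01] <- [26 97]
D3: mem[0x0c..0x0f] <- [97 3b b4 eb]
D4: mem[0x01..0x04] <- [97 3b b4 eb]
query mem[0x0e]=0xb4, mem[0x19]=0x05, mem[0x04]=0xeb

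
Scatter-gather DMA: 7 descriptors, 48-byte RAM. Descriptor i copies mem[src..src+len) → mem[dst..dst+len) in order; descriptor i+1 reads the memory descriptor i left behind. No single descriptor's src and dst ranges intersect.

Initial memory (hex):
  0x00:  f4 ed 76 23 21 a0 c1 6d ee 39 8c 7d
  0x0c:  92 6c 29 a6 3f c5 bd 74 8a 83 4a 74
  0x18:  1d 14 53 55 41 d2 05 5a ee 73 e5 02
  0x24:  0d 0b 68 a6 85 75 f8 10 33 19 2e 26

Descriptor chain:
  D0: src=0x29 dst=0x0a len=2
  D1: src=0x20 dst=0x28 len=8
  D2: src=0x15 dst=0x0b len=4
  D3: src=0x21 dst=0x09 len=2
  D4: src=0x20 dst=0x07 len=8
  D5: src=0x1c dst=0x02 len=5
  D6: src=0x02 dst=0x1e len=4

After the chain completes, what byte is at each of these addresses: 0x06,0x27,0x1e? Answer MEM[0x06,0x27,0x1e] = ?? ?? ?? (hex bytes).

MEM[0x06,0x27,0x1e] = ee a6 41

[0] 0x29->0x0a len=2 : 75 f8
[1] 0x20->0x28 len=8 : ee 73 e5 02 0d 0b 68 a6
[2] 0x15->0x0b len=4 : 83 4a 74 1d
[3] 0x21->0x09 len=2 : 73 e5
[4] 0x20->0x07 len=8 : ee 73 e5 02 0d 0b 68 a6
[5] 0x1c->0x02 len=5 : 41 d2 05 5a ee
[6] 0x02->0x1e len=4 : 41 d2 05 5a
query mem[0x06]=0xee, mem[0x27]=0xa6, mem[0x1e]=0x41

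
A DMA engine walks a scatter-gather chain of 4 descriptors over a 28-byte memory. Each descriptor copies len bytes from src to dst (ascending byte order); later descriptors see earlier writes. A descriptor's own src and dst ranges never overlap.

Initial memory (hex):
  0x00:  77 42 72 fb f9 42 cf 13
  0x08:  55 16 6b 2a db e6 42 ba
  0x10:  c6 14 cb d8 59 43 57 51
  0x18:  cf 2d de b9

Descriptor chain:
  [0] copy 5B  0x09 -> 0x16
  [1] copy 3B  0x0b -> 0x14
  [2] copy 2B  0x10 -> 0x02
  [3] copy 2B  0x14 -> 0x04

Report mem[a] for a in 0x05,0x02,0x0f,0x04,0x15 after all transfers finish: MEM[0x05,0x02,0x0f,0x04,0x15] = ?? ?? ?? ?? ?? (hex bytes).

#0 dst[0x16+5] := {0x16,0x6b,0x2a,0xdb,0xe6}
#1 dst[0x14+3] := {0x2a,0xdb,0xe6}
#2 dst[0x02+2] := {0xc6,0x14}
#3 dst[0x04+2] := {0x2a,0xdb}
query mem[0x05]=0xdb, mem[0x02]=0xc6, mem[0x0f]=0xba, mem[0x04]=0x2a, mem[0x15]=0xdb

MEM[0x05,0x02,0x0f,0x04,0x15] = db c6 ba 2a db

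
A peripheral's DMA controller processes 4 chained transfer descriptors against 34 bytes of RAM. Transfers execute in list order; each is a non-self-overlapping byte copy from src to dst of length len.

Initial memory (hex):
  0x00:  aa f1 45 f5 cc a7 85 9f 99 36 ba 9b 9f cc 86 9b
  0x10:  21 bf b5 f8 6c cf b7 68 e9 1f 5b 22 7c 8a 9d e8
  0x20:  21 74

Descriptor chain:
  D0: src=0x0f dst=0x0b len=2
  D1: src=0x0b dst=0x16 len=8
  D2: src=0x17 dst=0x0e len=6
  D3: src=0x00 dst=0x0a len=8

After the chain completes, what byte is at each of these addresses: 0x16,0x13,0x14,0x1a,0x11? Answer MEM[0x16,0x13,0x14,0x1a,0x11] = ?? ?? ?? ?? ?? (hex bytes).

  after D0: wrote 2B at 0x0b = 9b21
  after D1: wrote 8B at 0x16 = 9b21cc869b21bfb5
  after D2: wrote 6B at 0x0e = 21cc869b21bf
  after D3: wrote 8B at 0x0a = aaf145f5cca7859f
query mem[0x16]=0x9b, mem[0x13]=0xbf, mem[0x14]=0x6c, mem[0x1a]=0x9b, mem[0x11]=0x9f

MEM[0x16,0x13,0x14,0x1a,0x11] = 9b bf 6c 9b 9f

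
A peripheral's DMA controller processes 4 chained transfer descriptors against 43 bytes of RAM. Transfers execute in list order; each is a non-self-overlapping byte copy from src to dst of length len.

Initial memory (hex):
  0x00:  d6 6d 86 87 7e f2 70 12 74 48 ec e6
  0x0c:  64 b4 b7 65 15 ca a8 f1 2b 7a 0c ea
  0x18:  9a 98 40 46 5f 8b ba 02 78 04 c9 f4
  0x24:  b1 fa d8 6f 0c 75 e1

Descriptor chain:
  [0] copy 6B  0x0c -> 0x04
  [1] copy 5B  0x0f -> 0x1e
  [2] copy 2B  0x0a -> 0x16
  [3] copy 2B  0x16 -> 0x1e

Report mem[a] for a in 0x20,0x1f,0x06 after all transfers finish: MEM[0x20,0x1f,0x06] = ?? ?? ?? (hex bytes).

  after D0: wrote 6B at 0x04 = 64b4b76515ca
  after D1: wrote 5B at 0x1e = 6515caa8f1
  after D2: wrote 2B at 0x16 = ece6
  after D3: wrote 2B at 0x1e = ece6
query mem[0x20]=0xca, mem[0x1f]=0xe6, mem[0x06]=0xb7

MEM[0x20,0x1f,0x06] = ca e6 b7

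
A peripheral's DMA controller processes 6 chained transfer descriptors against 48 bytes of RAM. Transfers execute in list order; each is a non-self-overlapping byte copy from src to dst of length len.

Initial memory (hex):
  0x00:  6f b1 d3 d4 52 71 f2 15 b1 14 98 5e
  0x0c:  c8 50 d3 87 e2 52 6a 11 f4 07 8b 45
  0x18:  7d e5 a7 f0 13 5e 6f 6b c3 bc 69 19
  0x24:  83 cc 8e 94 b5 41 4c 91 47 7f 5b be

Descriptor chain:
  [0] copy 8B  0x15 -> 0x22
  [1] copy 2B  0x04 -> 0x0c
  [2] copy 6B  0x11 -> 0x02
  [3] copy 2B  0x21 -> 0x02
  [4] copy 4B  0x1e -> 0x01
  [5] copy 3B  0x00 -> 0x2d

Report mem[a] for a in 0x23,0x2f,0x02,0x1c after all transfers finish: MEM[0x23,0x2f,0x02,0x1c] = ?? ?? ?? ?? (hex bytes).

MEM[0x23,0x2f,0x02,0x1c] = 8b 6b 6b 13

[0] 0x15->0x22 len=8 : 07 8b 45 7d e5 a7 f0 13
[1] 0x04->0x0c len=2 : 52 71
[2] 0x11->0x02 len=6 : 52 6a 11 f4 07 8b
[3] 0x21->0x02 len=2 : bc 07
[4] 0x1e->0x01 len=4 : 6f 6b c3 bc
[5] 0x00->0x2d len=3 : 6f 6f 6b
query mem[0x23]=0x8b, mem[0x2f]=0x6b, mem[0x02]=0x6b, mem[0x1c]=0x13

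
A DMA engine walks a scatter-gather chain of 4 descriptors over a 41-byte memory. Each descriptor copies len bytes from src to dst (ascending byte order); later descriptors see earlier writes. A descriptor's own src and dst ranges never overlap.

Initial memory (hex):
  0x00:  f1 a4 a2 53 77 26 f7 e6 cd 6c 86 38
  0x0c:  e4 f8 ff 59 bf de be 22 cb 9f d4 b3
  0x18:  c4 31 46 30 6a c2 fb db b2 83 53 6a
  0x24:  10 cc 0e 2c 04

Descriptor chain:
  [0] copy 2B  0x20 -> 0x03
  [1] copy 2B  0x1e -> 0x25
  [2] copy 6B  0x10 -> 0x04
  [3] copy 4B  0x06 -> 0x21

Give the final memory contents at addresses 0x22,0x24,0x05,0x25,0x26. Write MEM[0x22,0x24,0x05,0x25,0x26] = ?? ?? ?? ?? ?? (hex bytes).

D0: mem[0x03..0x04] <- [b2 83]
D1: mem[0x25..0x26] <- [fb db]
D2: mem[0x04..0x09] <- [bf de be 22 cb 9f]
D3: mem[0x21..0x24] <- [be 22 cb 9f]
query mem[0x22]=0x22, mem[0x24]=0x9f, mem[0x05]=0xde, mem[0x25]=0xfb, mem[0x26]=0xdb

MEM[0x22,0x24,0x05,0x25,0x26] = 22 9f de fb db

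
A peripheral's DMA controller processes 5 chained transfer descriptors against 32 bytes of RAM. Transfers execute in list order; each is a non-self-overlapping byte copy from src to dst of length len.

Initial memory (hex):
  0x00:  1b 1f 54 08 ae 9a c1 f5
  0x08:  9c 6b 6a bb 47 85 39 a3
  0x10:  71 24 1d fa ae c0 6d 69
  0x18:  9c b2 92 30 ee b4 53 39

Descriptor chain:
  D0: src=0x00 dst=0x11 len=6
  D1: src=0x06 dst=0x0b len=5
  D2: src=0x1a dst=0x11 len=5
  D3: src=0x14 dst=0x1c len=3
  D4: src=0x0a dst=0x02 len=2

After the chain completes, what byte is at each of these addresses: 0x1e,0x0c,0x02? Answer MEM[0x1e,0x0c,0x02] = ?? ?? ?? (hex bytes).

MEM[0x1e,0x0c,0x02] = 9a f5 6a

[0] 0x00->0x11 len=6 : 1b 1f 54 08 ae 9a
[1] 0x06->0x0b len=5 : c1 f5 9c 6b 6a
[2] 0x1a->0x11 len=5 : 92 30 ee b4 53
[3] 0x14->0x1c len=3 : b4 53 9a
[4] 0x0a->0x02 len=2 : 6a c1
query mem[0x1e]=0x9a, mem[0x0c]=0xf5, mem[0x02]=0x6a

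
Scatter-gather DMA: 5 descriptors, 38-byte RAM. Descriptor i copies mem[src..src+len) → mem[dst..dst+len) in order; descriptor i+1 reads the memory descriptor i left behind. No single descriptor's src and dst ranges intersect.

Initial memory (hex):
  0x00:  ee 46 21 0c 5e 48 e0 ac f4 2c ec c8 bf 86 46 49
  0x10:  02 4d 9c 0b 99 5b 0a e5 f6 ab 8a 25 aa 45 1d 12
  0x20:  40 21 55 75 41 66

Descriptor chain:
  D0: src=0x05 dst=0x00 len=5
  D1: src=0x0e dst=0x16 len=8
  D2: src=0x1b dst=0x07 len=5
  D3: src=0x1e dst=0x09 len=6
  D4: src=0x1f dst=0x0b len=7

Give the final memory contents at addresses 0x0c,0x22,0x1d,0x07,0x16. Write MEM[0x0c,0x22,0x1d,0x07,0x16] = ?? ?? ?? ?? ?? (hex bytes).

MEM[0x0c,0x22,0x1d,0x07,0x16] = 40 55 5b 0b 46

  after D0: wrote 5B at 0x00 = 48e0acf42c
  after D1: wrote 8B at 0x16 = 4649024d9c0b995b
  after D2: wrote 5B at 0x07 = 0b995b1d12
  after D3: wrote 6B at 0x09 = 1d1240215575
  after D4: wrote 7B at 0x0b = 12402155754166
query mem[0x0c]=0x40, mem[0x22]=0x55, mem[0x1d]=0x5b, mem[0x07]=0x0b, mem[0x16]=0x46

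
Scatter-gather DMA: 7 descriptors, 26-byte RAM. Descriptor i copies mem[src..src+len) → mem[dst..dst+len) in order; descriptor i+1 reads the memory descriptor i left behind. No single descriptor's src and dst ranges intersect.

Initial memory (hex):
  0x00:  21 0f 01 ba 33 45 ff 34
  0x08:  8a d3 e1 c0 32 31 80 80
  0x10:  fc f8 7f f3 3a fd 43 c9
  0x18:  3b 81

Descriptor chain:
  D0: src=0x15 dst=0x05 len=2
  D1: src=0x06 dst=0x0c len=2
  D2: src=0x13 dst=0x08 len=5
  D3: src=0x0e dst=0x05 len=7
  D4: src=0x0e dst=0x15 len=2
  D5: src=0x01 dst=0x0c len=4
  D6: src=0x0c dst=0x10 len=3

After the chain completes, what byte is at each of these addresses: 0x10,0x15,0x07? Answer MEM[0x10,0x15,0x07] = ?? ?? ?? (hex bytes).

MEM[0x10,0x15,0x07] = 0f 80 fc

D0: mem[0x05..0x06] <- [fd 43]
D1: mem[0x0c..0x0d] <- [43 34]
D2: mem[0x08..0x0c] <- [f3 3a fd 43 c9]
D3: mem[0x05..0x0b] <- [80 80 fc f8 7f f3 3a]
D4: mem[0x15..0x16] <- [80 80]
D5: mem[0x0c..0x0f] <- [0f 01 ba 33]
D6: mem[0x10..0x12] <- [0f 01 ba]
query mem[0x10]=0x0f, mem[0x15]=0x80, mem[0x07]=0xfc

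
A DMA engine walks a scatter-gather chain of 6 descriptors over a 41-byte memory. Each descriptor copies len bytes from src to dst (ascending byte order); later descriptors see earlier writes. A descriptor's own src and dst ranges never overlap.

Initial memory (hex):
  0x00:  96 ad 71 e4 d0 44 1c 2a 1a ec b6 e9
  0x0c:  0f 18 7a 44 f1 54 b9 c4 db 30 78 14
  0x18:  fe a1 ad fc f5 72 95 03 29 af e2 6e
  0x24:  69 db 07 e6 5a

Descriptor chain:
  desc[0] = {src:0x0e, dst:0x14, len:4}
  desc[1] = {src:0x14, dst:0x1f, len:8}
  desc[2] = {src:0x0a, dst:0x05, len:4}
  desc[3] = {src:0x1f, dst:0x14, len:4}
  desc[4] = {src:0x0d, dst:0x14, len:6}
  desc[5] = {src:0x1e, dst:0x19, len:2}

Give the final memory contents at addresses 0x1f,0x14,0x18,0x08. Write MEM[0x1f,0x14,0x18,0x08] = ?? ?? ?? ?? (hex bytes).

#0 dst[0x14+4] := {0x7a,0x44,0xf1,0x54}
#1 dst[0x1f+8] := {0x7a,0x44,0xf1,0x54,0xfe,0xa1,0xad,0xfc}
#2 dst[0x05+4] := {0xb6,0xe9,0x0f,0x18}
#3 dst[0x14+4] := {0x7a,0x44,0xf1,0x54}
#4 dst[0x14+6] := {0x18,0x7a,0x44,0xf1,0x54,0xb9}
#5 dst[0x19+2] := {0x95,0x7a}
query mem[0x1f]=0x7a, mem[0x14]=0x18, mem[0x18]=0x54, mem[0x08]=0x18

MEM[0x1f,0x14,0x18,0x08] = 7a 18 54 18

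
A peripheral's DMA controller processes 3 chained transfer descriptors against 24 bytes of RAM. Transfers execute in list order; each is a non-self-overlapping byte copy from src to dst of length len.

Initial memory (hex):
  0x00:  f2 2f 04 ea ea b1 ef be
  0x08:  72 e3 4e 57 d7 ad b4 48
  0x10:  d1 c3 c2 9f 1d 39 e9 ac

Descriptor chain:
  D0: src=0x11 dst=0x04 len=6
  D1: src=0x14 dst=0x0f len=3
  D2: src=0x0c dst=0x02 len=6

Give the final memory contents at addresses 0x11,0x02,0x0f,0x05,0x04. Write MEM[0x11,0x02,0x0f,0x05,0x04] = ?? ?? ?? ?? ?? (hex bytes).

[0] 0x11->0x04 len=6 : c3 c2 9f 1d 39 e9
[1] 0x14->0x0f len=3 : 1d 39 e9
[2] 0x0c->0x02 len=6 : d7 ad b4 1d 39 e9
query mem[0x11]=0xe9, mem[0x02]=0xd7, mem[0x0f]=0x1d, mem[0x05]=0x1d, mem[0x04]=0xb4

MEM[0x11,0x02,0x0f,0x05,0x04] = e9 d7 1d 1d b4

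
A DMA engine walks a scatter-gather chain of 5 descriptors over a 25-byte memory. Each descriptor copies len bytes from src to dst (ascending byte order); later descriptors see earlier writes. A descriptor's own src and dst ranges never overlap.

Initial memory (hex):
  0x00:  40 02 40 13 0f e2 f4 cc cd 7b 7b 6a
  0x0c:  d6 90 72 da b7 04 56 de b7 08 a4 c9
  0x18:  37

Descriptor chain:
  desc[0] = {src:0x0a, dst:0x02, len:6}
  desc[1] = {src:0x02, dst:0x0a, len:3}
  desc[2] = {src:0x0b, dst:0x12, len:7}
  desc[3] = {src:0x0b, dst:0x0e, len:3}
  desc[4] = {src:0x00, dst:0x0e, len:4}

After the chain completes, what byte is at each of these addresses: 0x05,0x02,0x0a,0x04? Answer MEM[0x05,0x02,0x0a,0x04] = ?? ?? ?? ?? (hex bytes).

  after D0: wrote 6B at 0x02 = 7b6ad69072da
  after D1: wrote 3B at 0x0a = 7b6ad6
  after D2: wrote 7B at 0x12 = 6ad69072dab704
  after D3: wrote 3B at 0x0e = 6ad690
  after D4: wrote 4B at 0x0e = 40027b6a
query mem[0x05]=0x90, mem[0x02]=0x7b, mem[0x0a]=0x7b, mem[0x04]=0xd6

MEM[0x05,0x02,0x0a,0x04] = 90 7b 7b d6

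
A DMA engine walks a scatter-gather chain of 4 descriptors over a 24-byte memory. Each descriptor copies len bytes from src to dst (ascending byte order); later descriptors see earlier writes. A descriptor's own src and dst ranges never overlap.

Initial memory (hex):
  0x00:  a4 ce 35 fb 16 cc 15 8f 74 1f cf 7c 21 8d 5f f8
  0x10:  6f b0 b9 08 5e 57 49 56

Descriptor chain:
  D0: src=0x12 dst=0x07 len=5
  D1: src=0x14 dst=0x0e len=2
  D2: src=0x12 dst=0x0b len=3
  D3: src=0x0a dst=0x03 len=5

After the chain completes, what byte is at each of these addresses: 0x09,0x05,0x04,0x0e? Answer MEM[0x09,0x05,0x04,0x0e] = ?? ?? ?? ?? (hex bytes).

MEM[0x09,0x05,0x04,0x0e] = 5e 08 b9 5e

  after D0: wrote 5B at 0x07 = b9085e5749
  after D1: wrote 2B at 0x0e = 5e57
  after D2: wrote 3B at 0x0b = b9085e
  after D3: wrote 5B at 0x03 = 57b9085e5e
query mem[0x09]=0x5e, mem[0x05]=0x08, mem[0x04]=0xb9, mem[0x0e]=0x5e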